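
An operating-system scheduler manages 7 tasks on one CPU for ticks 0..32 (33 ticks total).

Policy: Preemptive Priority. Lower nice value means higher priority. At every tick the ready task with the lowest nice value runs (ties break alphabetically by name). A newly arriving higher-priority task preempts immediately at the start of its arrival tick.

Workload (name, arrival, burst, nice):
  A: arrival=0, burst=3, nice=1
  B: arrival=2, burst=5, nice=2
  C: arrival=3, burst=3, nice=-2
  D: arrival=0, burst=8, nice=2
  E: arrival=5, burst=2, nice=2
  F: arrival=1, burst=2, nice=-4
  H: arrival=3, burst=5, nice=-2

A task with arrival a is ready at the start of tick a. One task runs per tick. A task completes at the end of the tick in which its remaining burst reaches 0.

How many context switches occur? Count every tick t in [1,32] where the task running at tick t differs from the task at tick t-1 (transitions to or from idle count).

t=0: ready={A,D} → run A
t=1: ready={A,D,F} → run F
t=2: ready={A,B,D,F} → run F
t=3: ready={A,B,C,D,H} → run C
t=4: ready={A,B,C,D,H} → run C
t=5: ready={A,B,C,D,E,H} → run C
t=6: ready={A,B,D,E,H} → run H
t=7: ready={A,B,D,E,H} → run H
t=8: ready={A,B,D,E,H} → run H
t=9: ready={A,B,D,E,H} → run H
t=10: ready={A,B,D,E,H} → run H
t=11: ready={A,B,D,E} → run A
t=12: ready={A,B,D,E} → run A
t=13: ready={B,D,E} → run B
t=14: ready={B,D,E} → run B
t=15: ready={B,D,E} → run B
t=16: ready={B,D,E} → run B
t=17: ready={B,D,E} → run B
t=18: ready={D,E} → run D
t=19: ready={D,E} → run D
t=20: ready={D,E} → run D
t=21: ready={D,E} → run D
t=22: ready={D,E} → run D
t=23: ready={D,E} → run D
t=24: ready={D,E} → run D
t=25: ready={D,E} → run D
t=26: ready={E} → run E
t=27: ready={E} → run E
t=28: (idle)
t=29: (idle)
t=30: (idle)
t=31: (idle)
t=32: (idle)

context switches = 8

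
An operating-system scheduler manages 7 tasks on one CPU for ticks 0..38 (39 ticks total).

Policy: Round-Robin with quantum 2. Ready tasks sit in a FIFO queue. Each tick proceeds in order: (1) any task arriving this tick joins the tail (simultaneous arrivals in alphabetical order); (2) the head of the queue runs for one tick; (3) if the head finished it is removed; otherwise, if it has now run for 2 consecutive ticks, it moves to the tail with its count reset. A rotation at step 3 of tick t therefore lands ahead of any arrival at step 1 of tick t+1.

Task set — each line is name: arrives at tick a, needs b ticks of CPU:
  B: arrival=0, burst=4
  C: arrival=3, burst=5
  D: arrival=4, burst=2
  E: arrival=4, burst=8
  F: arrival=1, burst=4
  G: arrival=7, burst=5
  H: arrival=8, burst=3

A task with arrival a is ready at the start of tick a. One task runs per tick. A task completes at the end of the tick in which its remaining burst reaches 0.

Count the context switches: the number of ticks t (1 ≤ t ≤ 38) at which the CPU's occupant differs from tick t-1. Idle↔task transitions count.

t=0: queue=[B] q_used=0 → run B
t=1: queue=[B,F] q_used=1 → run B
t=2: queue=[F,B] q_used=0 → run F
t=3: queue=[F,B,C] q_used=1 → run F
t=4: queue=[B,C,F,D,E] q_used=0 → run B
t=5: queue=[B,C,F,D,E] q_used=1 → run B
t=6: queue=[C,F,D,E] q_used=0 → run C
t=7: queue=[C,F,D,E,G] q_used=1 → run C
t=8: queue=[F,D,E,G,C,H] q_used=0 → run F
t=9: queue=[F,D,E,G,C,H] q_used=1 → run F
t=10: queue=[D,E,G,C,H] q_used=0 → run D
t=11: queue=[D,E,G,C,H] q_used=1 → run D
t=12: queue=[E,G,C,H] q_used=0 → run E
t=13: queue=[E,G,C,H] q_used=1 → run E
t=14: queue=[G,C,H,E] q_used=0 → run G
t=15: queue=[G,C,H,E] q_used=1 → run G
t=16: queue=[C,H,E,G] q_used=0 → run C
t=17: queue=[C,H,E,G] q_used=1 → run C
t=18: queue=[H,E,G,C] q_used=0 → run H
t=19: queue=[H,E,G,C] q_used=1 → run H
t=20: queue=[E,G,C,H] q_used=0 → run E
t=21: queue=[E,G,C,H] q_used=1 → run E
t=22: queue=[G,C,H,E] q_used=0 → run G
t=23: queue=[G,C,H,E] q_used=1 → run G
t=24: queue=[C,H,E,G] q_used=0 → run C
t=25: queue=[H,E,G] q_used=0 → run H
t=26: queue=[E,G] q_used=0 → run E
t=27: queue=[E,G] q_used=1 → run E
t=28: queue=[G,E] q_used=0 → run G
t=29: queue=[E] q_used=0 → run E
t=30: queue=[E] q_used=1 → run E
t=31: (idle)
t=32: (idle)
t=33: (idle)
t=34: (idle)
t=35: (idle)
t=36: (idle)
t=37: (idle)
t=38: (idle)

context switches = 17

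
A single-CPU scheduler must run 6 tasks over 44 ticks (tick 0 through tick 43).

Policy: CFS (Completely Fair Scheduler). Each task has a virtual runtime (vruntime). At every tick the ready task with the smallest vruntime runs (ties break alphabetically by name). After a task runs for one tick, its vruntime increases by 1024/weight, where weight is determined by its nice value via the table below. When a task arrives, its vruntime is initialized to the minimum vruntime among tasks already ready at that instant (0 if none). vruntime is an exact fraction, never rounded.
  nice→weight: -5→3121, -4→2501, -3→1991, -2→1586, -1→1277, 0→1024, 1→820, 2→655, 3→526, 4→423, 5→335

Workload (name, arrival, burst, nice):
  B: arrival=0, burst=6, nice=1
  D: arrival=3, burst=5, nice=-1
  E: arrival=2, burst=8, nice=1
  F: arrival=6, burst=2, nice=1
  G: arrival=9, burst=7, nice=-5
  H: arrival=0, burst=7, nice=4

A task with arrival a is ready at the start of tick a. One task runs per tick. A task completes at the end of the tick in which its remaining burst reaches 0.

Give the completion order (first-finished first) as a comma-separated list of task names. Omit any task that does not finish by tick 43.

completion order = F, D, G, B, E, H

t=0: vr[B=0 H=0] → run B
t=1: vr[B=256/205 H=0] → run H
t=2: vr[B=256/205 E=256/205 H=1024/423] → run B
t=3: vr[B=512/205 D=256/205 E=256/205 H=1024/423] → run D
t=4: vr[B=512/205 D=536832/261785 E=256/205 H=1024/423] → run E
t=5: vr[B=512/205 D=536832/261785 E=512/205 H=1024/423] → run D
t=6: vr[B=512/205 D=746752/261785 E=512/205 F=1024/423 H=1024/423] → run F
t=7: vr[B=512/205 D=746752/261785 E=512/205 F=318208/86715 H=1024/423] → run H
t=8: vr[B=512/205 D=746752/261785 E=512/205 F=318208/86715 H=2048/423] → run B
t=9: vr[B=768/205 D=746752/261785 E=512/205 F=318208/86715 G=512/205 H=2048/423] → run E
t=10: vr[B=768/205 D=746752/261785 E=768/205 F=318208/86715 G=512/205 H=2048/423] → run G
t=11: vr[B=768/205 D=746752/261785 E=768/205 F=318208/86715 G=1807872/639805 H=2048/423] → run G
t=12: vr[B=768/205 D=746752/261785 E=768/205 F=318208/86715 G=2017792/639805 H=2048/423] → run D
t=13: vr[B=768/205 D=956672/261785 E=768/205 F=318208/86715 G=2017792/639805 H=2048/423] → run G
t=14: vr[B=768/205 D=956672/261785 E=768/205 F=318208/86715 G=2227712/639805 H=2048/423] → run G
t=15: vr[B=768/205 D=956672/261785 E=768/205 F=318208/86715 G=2437632/639805 H=2048/423] → run D
t=16: vr[B=768/205 D=1166592/261785 E=768/205 F=318208/86715 G=2437632/639805 H=2048/423] → run F
t=17: vr[B=768/205 D=1166592/261785 E=768/205 G=2437632/639805 H=2048/423] → run B
t=18: vr[B=1024/205 D=1166592/261785 E=768/205 G=2437632/639805 H=2048/423] → run E
t=19: vr[B=1024/205 D=1166592/261785 E=1024/205 G=2437632/639805 H=2048/423] → run G
t=20: vr[B=1024/205 D=1166592/261785 E=1024/205 G=2647552/639805 H=2048/423] → run G
t=21: vr[B=1024/205 D=1166592/261785 E=1024/205 G=2857472/639805 H=2048/423] → run D
t=22: vr[B=1024/205 E=1024/205 G=2857472/639805 H=2048/423] → run G
t=23: vr[B=1024/205 E=1024/205 H=2048/423] → run H
t=24: vr[B=1024/205 E=1024/205 H=1024/141] → run B
t=25: vr[B=256/41 E=1024/205 H=1024/141] → run E
t=26: vr[B=256/41 E=256/41 H=1024/141] → run B
t=27: vr[E=256/41 H=1024/141] → run E
t=28: vr[E=1536/205 H=1024/141] → run H
t=29: vr[E=1536/205 H=4096/423] → run E
t=30: vr[E=1792/205 H=4096/423] → run E
t=31: vr[E=2048/205 H=4096/423] → run H
t=32: vr[E=2048/205 H=5120/423] → run E
t=33: vr[H=5120/423] → run H
t=34: vr[H=2048/141] → run H
t=35: (idle)
t=36: (idle)
t=37: (idle)
t=38: (idle)
t=39: (idle)
t=40: (idle)
t=41: (idle)
t=42: (idle)
t=43: (idle)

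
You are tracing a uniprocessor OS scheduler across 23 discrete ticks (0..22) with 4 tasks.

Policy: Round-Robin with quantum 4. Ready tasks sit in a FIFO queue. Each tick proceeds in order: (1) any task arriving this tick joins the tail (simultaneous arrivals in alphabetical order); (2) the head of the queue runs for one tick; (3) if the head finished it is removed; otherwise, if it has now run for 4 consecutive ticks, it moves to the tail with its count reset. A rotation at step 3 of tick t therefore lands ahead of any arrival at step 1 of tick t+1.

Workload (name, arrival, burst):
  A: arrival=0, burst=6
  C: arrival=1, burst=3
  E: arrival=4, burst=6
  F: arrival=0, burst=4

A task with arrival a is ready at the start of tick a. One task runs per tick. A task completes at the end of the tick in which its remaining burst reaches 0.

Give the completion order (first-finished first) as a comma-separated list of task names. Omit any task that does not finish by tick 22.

completion order = F, C, A, E

t=0: queue=[A,F] q_used=0 → run A
t=1: queue=[A,F,C] q_used=1 → run A
t=2: queue=[A,F,C] q_used=2 → run A
t=3: queue=[A,F,C] q_used=3 → run A
t=4: queue=[F,C,A,E] q_used=0 → run F
t=5: queue=[F,C,A,E] q_used=1 → run F
t=6: queue=[F,C,A,E] q_used=2 → run F
t=7: queue=[F,C,A,E] q_used=3 → run F
t=8: queue=[C,A,E] q_used=0 → run C
t=9: queue=[C,A,E] q_used=1 → run C
t=10: queue=[C,A,E] q_used=2 → run C
t=11: queue=[A,E] q_used=0 → run A
t=12: queue=[A,E] q_used=1 → run A
t=13: queue=[E] q_used=0 → run E
t=14: queue=[E] q_used=1 → run E
t=15: queue=[E] q_used=2 → run E
t=16: queue=[E] q_used=3 → run E
t=17: queue=[E] q_used=0 → run E
t=18: queue=[E] q_used=1 → run E
t=19: (idle)
t=20: (idle)
t=21: (idle)
t=22: (idle)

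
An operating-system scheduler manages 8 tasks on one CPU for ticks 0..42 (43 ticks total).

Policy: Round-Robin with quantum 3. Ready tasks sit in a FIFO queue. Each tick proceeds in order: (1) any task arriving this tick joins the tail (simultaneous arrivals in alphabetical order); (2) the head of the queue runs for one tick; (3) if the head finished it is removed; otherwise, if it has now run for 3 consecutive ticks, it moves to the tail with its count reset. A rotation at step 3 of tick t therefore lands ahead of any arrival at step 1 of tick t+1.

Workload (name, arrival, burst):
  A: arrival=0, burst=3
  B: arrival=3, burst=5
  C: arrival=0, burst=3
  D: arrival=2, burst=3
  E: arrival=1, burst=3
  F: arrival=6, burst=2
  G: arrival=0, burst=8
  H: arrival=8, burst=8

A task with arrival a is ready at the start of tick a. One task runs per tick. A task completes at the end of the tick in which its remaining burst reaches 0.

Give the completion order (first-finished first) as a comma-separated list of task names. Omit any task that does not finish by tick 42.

t=0: queue=[A,C,G] q_used=0 → run A
t=1: queue=[A,C,G,E] q_used=1 → run A
t=2: queue=[A,C,G,E,D] q_used=2 → run A
t=3: queue=[C,G,E,D,B] q_used=0 → run C
t=4: queue=[C,G,E,D,B] q_used=1 → run C
t=5: queue=[C,G,E,D,B] q_used=2 → run C
t=6: queue=[G,E,D,B,F] q_used=0 → run G
t=7: queue=[G,E,D,B,F] q_used=1 → run G
t=8: queue=[G,E,D,B,F,H] q_used=2 → run G
t=9: queue=[E,D,B,F,H,G] q_used=0 → run E
t=10: queue=[E,D,B,F,H,G] q_used=1 → run E
t=11: queue=[E,D,B,F,H,G] q_used=2 → run E
t=12: queue=[D,B,F,H,G] q_used=0 → run D
t=13: queue=[D,B,F,H,G] q_used=1 → run D
t=14: queue=[D,B,F,H,G] q_used=2 → run D
t=15: queue=[B,F,H,G] q_used=0 → run B
t=16: queue=[B,F,H,G] q_used=1 → run B
t=17: queue=[B,F,H,G] q_used=2 → run B
t=18: queue=[F,H,G,B] q_used=0 → run F
t=19: queue=[F,H,G,B] q_used=1 → run F
t=20: queue=[H,G,B] q_used=0 → run H
t=21: queue=[H,G,B] q_used=1 → run H
t=22: queue=[H,G,B] q_used=2 → run H
t=23: queue=[G,B,H] q_used=0 → run G
t=24: queue=[G,B,H] q_used=1 → run G
t=25: queue=[G,B,H] q_used=2 → run G
t=26: queue=[B,H,G] q_used=0 → run B
t=27: queue=[B,H,G] q_used=1 → run B
t=28: queue=[H,G] q_used=0 → run H
t=29: queue=[H,G] q_used=1 → run H
t=30: queue=[H,G] q_used=2 → run H
t=31: queue=[G,H] q_used=0 → run G
t=32: queue=[G,H] q_used=1 → run G
t=33: queue=[H] q_used=0 → run H
t=34: queue=[H] q_used=1 → run H
t=35: (idle)
t=36: (idle)
t=37: (idle)
t=38: (idle)
t=39: (idle)
t=40: (idle)
t=41: (idle)
t=42: (idle)

completion order = A, C, E, D, F, B, G, H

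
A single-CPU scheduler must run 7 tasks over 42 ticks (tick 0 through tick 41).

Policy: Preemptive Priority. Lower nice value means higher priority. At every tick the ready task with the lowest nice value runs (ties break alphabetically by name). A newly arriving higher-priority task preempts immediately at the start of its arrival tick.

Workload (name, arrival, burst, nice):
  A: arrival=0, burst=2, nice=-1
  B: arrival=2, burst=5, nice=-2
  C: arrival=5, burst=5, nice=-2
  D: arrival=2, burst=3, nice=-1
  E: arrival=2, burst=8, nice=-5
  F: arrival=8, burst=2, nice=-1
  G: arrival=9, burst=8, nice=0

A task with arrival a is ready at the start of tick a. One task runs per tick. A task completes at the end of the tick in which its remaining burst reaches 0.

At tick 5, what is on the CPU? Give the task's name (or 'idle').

running at tick 5 = E

t=0: ready={A} → run A
t=1: ready={A} → run A
t=2: ready={B,D,E} → run E
t=3: ready={B,D,E} → run E
t=4: ready={B,D,E} → run E
t=5: ready={B,C,D,E} → run E
t=6: ready={B,C,D,E} → run E
t=7: ready={B,C,D,E} → run E
t=8: ready={B,C,D,E,F} → run E
t=9: ready={B,C,D,E,F,G} → run E
t=10: ready={B,C,D,F,G} → run B
t=11: ready={B,C,D,F,G} → run B
t=12: ready={B,C,D,F,G} → run B
t=13: ready={B,C,D,F,G} → run B
t=14: ready={B,C,D,F,G} → run B
t=15: ready={C,D,F,G} → run C
t=16: ready={C,D,F,G} → run C
t=17: ready={C,D,F,G} → run C
t=18: ready={C,D,F,G} → run C
t=19: ready={C,D,F,G} → run C
t=20: ready={D,F,G} → run D
t=21: ready={D,F,G} → run D
t=22: ready={D,F,G} → run D
t=23: ready={F,G} → run F
t=24: ready={F,G} → run F
t=25: ready={G} → run G
t=26: ready={G} → run G
t=27: ready={G} → run G
t=28: ready={G} → run G
t=29: ready={G} → run G
t=30: ready={G} → run G
t=31: ready={G} → run G
t=32: ready={G} → run G
t=33: (idle)
t=34: (idle)
t=35: (idle)
t=36: (idle)
t=37: (idle)
t=38: (idle)
t=39: (idle)
t=40: (idle)
t=41: (idle)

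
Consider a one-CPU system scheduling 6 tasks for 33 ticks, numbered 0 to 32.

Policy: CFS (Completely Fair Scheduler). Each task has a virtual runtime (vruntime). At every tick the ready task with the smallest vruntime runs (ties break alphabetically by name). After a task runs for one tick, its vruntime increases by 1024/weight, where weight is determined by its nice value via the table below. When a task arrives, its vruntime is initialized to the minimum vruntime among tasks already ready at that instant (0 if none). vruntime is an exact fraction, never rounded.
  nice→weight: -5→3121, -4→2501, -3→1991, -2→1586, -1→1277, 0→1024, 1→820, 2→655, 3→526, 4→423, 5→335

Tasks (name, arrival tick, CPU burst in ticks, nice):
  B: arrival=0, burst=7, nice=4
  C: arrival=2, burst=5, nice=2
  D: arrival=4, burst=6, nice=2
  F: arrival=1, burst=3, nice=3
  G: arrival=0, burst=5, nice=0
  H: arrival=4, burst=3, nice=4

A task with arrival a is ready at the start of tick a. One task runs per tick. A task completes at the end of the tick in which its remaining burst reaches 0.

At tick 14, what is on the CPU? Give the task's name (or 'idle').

t=0: vr[B=0 G=0] → run B
t=1: vr[B=1024/423 F=0 G=0] → run F
t=2: vr[B=1024/423 C=0 F=512/263 G=0] → run C
t=3: vr[B=1024/423 C=1024/655 F=512/263 G=0] → run G
t=4: vr[B=1024/423 C=1024/655 D=1 F=512/263 G=1 H=1] → run D
t=5: vr[B=1024/423 C=1024/655 D=1679/655 F=512/263 G=1 H=1] → run G
t=6: vr[B=1024/423 C=1024/655 D=1679/655 F=512/263 G=2 H=1] → run H
t=7: vr[B=1024/423 C=1024/655 D=1679/655 F=512/263 G=2 H=1447/423] → run C
t=8: vr[B=1024/423 C=2048/655 D=1679/655 F=512/263 G=2 H=1447/423] → run F
t=9: vr[B=1024/423 C=2048/655 D=1679/655 F=1024/263 G=2 H=1447/423] → run G
t=10: vr[B=1024/423 C=2048/655 D=1679/655 F=1024/263 G=3 H=1447/423] → run B
t=11: vr[B=2048/423 C=2048/655 D=1679/655 F=1024/263 G=3 H=1447/423] → run D
t=12: vr[B=2048/423 C=2048/655 D=2703/655 F=1024/263 G=3 H=1447/423] → run G
t=13: vr[B=2048/423 C=2048/655 D=2703/655 F=1024/263 G=4 H=1447/423] → run C
t=14: vr[B=2048/423 C=3072/655 D=2703/655 F=1024/263 G=4 H=1447/423] → run H
t=15: vr[B=2048/423 C=3072/655 D=2703/655 F=1024/263 G=4 H=2471/423] → run F
t=16: vr[B=2048/423 C=3072/655 D=2703/655 G=4 H=2471/423] → run G
t=17: vr[B=2048/423 C=3072/655 D=2703/655 H=2471/423] → run D
t=18: vr[B=2048/423 C=3072/655 D=3727/655 H=2471/423] → run C
t=19: vr[B=2048/423 C=4096/655 D=3727/655 H=2471/423] → run B
t=20: vr[B=1024/141 C=4096/655 D=3727/655 H=2471/423] → run D
t=21: vr[B=1024/141 C=4096/655 D=4751/655 H=2471/423] → run H
t=22: vr[B=1024/141 C=4096/655 D=4751/655] → run C
t=23: vr[B=1024/141 D=4751/655] → run D
t=24: vr[B=1024/141 D=1155/131] → run B
t=25: vr[B=4096/423 D=1155/131] → run D
t=26: vr[B=4096/423] → run B
t=27: vr[B=5120/423] → run B
t=28: vr[B=2048/141] → run B
t=29: (idle)
t=30: (idle)
t=31: (idle)
t=32: (idle)

running at tick 14 = H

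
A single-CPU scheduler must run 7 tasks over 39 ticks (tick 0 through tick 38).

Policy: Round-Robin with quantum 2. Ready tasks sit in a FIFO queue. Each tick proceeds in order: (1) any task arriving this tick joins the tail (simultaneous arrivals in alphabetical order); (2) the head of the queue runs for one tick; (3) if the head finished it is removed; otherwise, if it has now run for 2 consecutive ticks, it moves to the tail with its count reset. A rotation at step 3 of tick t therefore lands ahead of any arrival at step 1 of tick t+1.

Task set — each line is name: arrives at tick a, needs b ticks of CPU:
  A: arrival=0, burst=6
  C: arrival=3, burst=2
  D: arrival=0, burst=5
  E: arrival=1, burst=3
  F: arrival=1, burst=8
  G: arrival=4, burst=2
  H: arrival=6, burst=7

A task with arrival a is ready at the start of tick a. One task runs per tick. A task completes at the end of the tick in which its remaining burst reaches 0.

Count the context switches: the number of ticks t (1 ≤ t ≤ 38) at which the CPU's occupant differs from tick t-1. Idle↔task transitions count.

context switches = 18

t=0: queue=[A,D] q_used=0 → run A
t=1: queue=[A,D,E,F] q_used=1 → run A
t=2: queue=[D,E,F,A] q_used=0 → run D
t=3: queue=[D,E,F,A,C] q_used=1 → run D
t=4: queue=[E,F,A,C,D,G] q_used=0 → run E
t=5: queue=[E,F,A,C,D,G] q_used=1 → run E
t=6: queue=[F,A,C,D,G,E,H] q_used=0 → run F
t=7: queue=[F,A,C,D,G,E,H] q_used=1 → run F
t=8: queue=[A,C,D,G,E,H,F] q_used=0 → run A
t=9: queue=[A,C,D,G,E,H,F] q_used=1 → run A
t=10: queue=[C,D,G,E,H,F,A] q_used=0 → run C
t=11: queue=[C,D,G,E,H,F,A] q_used=1 → run C
t=12: queue=[D,G,E,H,F,A] q_used=0 → run D
t=13: queue=[D,G,E,H,F,A] q_used=1 → run D
t=14: queue=[G,E,H,F,A,D] q_used=0 → run G
t=15: queue=[G,E,H,F,A,D] q_used=1 → run G
t=16: queue=[E,H,F,A,D] q_used=0 → run E
t=17: queue=[H,F,A,D] q_used=0 → run H
t=18: queue=[H,F,A,D] q_used=1 → run H
t=19: queue=[F,A,D,H] q_used=0 → run F
t=20: queue=[F,A,D,H] q_used=1 → run F
t=21: queue=[A,D,H,F] q_used=0 → run A
t=22: queue=[A,D,H,F] q_used=1 → run A
t=23: queue=[D,H,F] q_used=0 → run D
t=24: queue=[H,F] q_used=0 → run H
t=25: queue=[H,F] q_used=1 → run H
t=26: queue=[F,H] q_used=0 → run F
t=27: queue=[F,H] q_used=1 → run F
t=28: queue=[H,F] q_used=0 → run H
t=29: queue=[H,F] q_used=1 → run H
t=30: queue=[F,H] q_used=0 → run F
t=31: queue=[F,H] q_used=1 → run F
t=32: queue=[H] q_used=0 → run H
t=33: (idle)
t=34: (idle)
t=35: (idle)
t=36: (idle)
t=37: (idle)
t=38: (idle)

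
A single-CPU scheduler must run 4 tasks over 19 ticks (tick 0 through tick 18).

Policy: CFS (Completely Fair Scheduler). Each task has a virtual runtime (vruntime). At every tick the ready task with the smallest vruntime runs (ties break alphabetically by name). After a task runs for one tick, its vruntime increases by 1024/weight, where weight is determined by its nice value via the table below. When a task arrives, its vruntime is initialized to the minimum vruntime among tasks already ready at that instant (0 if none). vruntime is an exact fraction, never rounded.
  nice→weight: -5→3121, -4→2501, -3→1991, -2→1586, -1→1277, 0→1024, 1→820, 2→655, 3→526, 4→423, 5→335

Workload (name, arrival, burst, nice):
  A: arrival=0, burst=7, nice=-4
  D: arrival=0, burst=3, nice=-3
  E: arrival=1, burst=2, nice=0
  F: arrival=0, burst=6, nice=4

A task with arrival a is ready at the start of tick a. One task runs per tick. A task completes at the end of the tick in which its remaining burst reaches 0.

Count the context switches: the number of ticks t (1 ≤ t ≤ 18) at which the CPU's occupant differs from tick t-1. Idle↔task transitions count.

t=0: vr[A=0 D=0 F=0] → run A
t=1: vr[A=1024/2501 D=0 E=0 F=0] → run D
t=2: vr[A=1024/2501 D=1024/1991 E=0 F=0] → run E
t=3: vr[A=1024/2501 D=1024/1991 E=1 F=0] → run F
t=4: vr[A=1024/2501 D=1024/1991 E=1 F=1024/423] → run A
t=5: vr[A=2048/2501 D=1024/1991 E=1 F=1024/423] → run D
t=6: vr[A=2048/2501 D=2048/1991 E=1 F=1024/423] → run A
t=7: vr[A=3072/2501 D=2048/1991 E=1 F=1024/423] → run E
t=8: vr[A=3072/2501 D=2048/1991 F=1024/423] → run D
t=9: vr[A=3072/2501 F=1024/423] → run A
t=10: vr[A=4096/2501 F=1024/423] → run A
t=11: vr[A=5120/2501 F=1024/423] → run A
t=12: vr[A=6144/2501 F=1024/423] → run F
t=13: vr[A=6144/2501 F=2048/423] → run A
t=14: vr[F=2048/423] → run F
t=15: vr[F=1024/141] → run F
t=16: vr[F=4096/423] → run F
t=17: vr[F=5120/423] → run F
t=18: (idle)

context switches = 13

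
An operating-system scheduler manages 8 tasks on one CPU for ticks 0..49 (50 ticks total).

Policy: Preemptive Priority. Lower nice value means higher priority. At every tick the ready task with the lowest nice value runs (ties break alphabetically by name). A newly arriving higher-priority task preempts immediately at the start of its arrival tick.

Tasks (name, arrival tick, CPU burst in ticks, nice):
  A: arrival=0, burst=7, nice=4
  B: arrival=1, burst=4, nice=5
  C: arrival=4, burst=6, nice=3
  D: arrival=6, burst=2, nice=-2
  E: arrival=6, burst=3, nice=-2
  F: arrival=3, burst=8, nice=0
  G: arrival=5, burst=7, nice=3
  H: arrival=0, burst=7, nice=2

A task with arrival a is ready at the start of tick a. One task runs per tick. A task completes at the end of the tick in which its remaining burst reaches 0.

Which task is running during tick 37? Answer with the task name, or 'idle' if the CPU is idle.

running at tick 37 = A

t=0: ready={A,H} → run H
t=1: ready={A,B,H} → run H
t=2: ready={A,B,H} → run H
t=3: ready={A,B,F,H} → run F
t=4: ready={A,B,C,F,H} → run F
t=5: ready={A,B,C,F,G,H} → run F
t=6: ready={A,B,C,D,E,F,G,H} → run D
t=7: ready={A,B,C,D,E,F,G,H} → run D
t=8: ready={A,B,C,E,F,G,H} → run E
t=9: ready={A,B,C,E,F,G,H} → run E
t=10: ready={A,B,C,E,F,G,H} → run E
t=11: ready={A,B,C,F,G,H} → run F
t=12: ready={A,B,C,F,G,H} → run F
t=13: ready={A,B,C,F,G,H} → run F
t=14: ready={A,B,C,F,G,H} → run F
t=15: ready={A,B,C,F,G,H} → run F
t=16: ready={A,B,C,G,H} → run H
t=17: ready={A,B,C,G,H} → run H
t=18: ready={A,B,C,G,H} → run H
t=19: ready={A,B,C,G,H} → run H
t=20: ready={A,B,C,G} → run C
t=21: ready={A,B,C,G} → run C
t=22: ready={A,B,C,G} → run C
t=23: ready={A,B,C,G} → run C
t=24: ready={A,B,C,G} → run C
t=25: ready={A,B,C,G} → run C
t=26: ready={A,B,G} → run G
t=27: ready={A,B,G} → run G
t=28: ready={A,B,G} → run G
t=29: ready={A,B,G} → run G
t=30: ready={A,B,G} → run G
t=31: ready={A,B,G} → run G
t=32: ready={A,B,G} → run G
t=33: ready={A,B} → run A
t=34: ready={A,B} → run A
t=35: ready={A,B} → run A
t=36: ready={A,B} → run A
t=37: ready={A,B} → run A
t=38: ready={A,B} → run A
t=39: ready={A,B} → run A
t=40: ready={B} → run B
t=41: ready={B} → run B
t=42: ready={B} → run B
t=43: ready={B} → run B
t=44: (idle)
t=45: (idle)
t=46: (idle)
t=47: (idle)
t=48: (idle)
t=49: (idle)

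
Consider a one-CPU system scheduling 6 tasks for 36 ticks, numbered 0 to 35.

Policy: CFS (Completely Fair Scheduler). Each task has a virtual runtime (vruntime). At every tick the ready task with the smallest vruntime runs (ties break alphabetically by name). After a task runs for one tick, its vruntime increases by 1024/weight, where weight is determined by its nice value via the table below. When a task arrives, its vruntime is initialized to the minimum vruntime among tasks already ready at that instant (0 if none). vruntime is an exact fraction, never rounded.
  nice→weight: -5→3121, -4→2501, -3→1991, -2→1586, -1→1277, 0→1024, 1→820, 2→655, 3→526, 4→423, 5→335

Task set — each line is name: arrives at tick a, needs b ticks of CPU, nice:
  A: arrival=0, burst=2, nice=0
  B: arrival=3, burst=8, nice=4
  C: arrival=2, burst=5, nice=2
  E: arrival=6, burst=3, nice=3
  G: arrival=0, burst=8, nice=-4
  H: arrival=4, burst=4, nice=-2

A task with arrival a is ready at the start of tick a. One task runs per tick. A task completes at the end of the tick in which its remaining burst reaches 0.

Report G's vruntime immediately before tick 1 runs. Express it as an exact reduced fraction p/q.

vruntime(G, start of tick 1) = 0/1

t=0: vr[A=0 G=0] → run A
t=1: vr[A=1 G=0] → run G
t=2: vr[A=1 C=1024/2501 G=1024/2501] → run C
t=3: vr[A=1 B=1024/2501 C=3231744/1638155 G=1024/2501] → run B
t=4: vr[A=1 B=2994176/1057923 C=3231744/1638155 G=1024/2501 H=1024/2501] → run G
t=5: vr[A=1 B=2994176/1057923 C=3231744/1638155 G=2048/2501 H=1024/2501] → run H
t=6: vr[A=1 B=2994176/1057923 C=3231744/1638155 E=2048/2501 G=2048/2501 H=34304/32513] → run E
t=7: vr[A=1 B=2994176/1057923 C=3231744/1638155 E=1819136/657763 G=2048/2501 H=34304/32513] → run G
t=8: vr[A=1 B=2994176/1057923 C=3231744/1638155 E=1819136/657763 G=3072/2501 H=34304/32513] → run A
t=9: vr[B=2994176/1057923 C=3231744/1638155 E=1819136/657763 G=3072/2501 H=34304/32513] → run H
t=10: vr[B=2994176/1057923 C=3231744/1638155 E=1819136/657763 G=3072/2501 H=55296/32513] → run G
t=11: vr[B=2994176/1057923 C=3231744/1638155 E=1819136/657763 G=4096/2501 H=55296/32513] → run G
t=12: vr[B=2994176/1057923 C=3231744/1638155 E=1819136/657763 G=5120/2501 H=55296/32513] → run H
t=13: vr[B=2994176/1057923 C=3231744/1638155 E=1819136/657763 G=5120/2501 H=76288/32513] → run C
t=14: vr[B=2994176/1057923 C=5792768/1638155 E=1819136/657763 G=5120/2501 H=76288/32513] → run G
t=15: vr[B=2994176/1057923 C=5792768/1638155 E=1819136/657763 G=6144/2501 H=76288/32513] → run H
t=16: vr[B=2994176/1057923 C=5792768/1638155 E=1819136/657763 G=6144/2501] → run G
t=17: vr[B=2994176/1057923 C=5792768/1638155 E=1819136/657763 G=7168/2501] → run E
t=18: vr[B=2994176/1057923 C=5792768/1638155 E=3099648/657763 G=7168/2501] → run B
t=19: vr[B=5555200/1057923 C=5792768/1638155 E=3099648/657763 G=7168/2501] → run G
t=20: vr[B=5555200/1057923 C=5792768/1638155 E=3099648/657763] → run C
t=21: vr[B=5555200/1057923 C=8353792/1638155 E=3099648/657763] → run E
t=22: vr[B=5555200/1057923 C=8353792/1638155] → run C
t=23: vr[B=5555200/1057923 C=10914816/1638155] → run B
t=24: vr[B=2705408/352641 C=10914816/1638155] → run C
t=25: vr[B=2705408/352641] → run B
t=26: vr[B=10677248/1057923] → run B
t=27: vr[B=13238272/1057923] → run B
t=28: vr[B=5266432/352641] → run B
t=29: vr[B=18360320/1057923] → run B
t=30: (idle)
t=31: (idle)
t=32: (idle)
t=33: (idle)
t=34: (idle)
t=35: (idle)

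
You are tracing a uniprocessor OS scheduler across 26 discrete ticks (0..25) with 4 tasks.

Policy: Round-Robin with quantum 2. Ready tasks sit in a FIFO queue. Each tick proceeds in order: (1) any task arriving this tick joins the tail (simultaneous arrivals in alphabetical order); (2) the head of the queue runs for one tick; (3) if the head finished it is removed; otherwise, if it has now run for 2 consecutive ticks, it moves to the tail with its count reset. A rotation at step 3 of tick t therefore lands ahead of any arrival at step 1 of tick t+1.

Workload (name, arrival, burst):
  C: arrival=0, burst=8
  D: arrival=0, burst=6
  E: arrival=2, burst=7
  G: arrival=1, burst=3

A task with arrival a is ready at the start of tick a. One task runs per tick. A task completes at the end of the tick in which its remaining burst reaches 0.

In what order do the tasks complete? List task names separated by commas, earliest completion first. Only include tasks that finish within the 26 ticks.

t=0: queue=[C,D] q_used=0 → run C
t=1: queue=[C,D,G] q_used=1 → run C
t=2: queue=[D,G,C,E] q_used=0 → run D
t=3: queue=[D,G,C,E] q_used=1 → run D
t=4: queue=[G,C,E,D] q_used=0 → run G
t=5: queue=[G,C,E,D] q_used=1 → run G
t=6: queue=[C,E,D,G] q_used=0 → run C
t=7: queue=[C,E,D,G] q_used=1 → run C
t=8: queue=[E,D,G,C] q_used=0 → run E
t=9: queue=[E,D,G,C] q_used=1 → run E
t=10: queue=[D,G,C,E] q_used=0 → run D
t=11: queue=[D,G,C,E] q_used=1 → run D
t=12: queue=[G,C,E,D] q_used=0 → run G
t=13: queue=[C,E,D] q_used=0 → run C
t=14: queue=[C,E,D] q_used=1 → run C
t=15: queue=[E,D,C] q_used=0 → run E
t=16: queue=[E,D,C] q_used=1 → run E
t=17: queue=[D,C,E] q_used=0 → run D
t=18: queue=[D,C,E] q_used=1 → run D
t=19: queue=[C,E] q_used=0 → run C
t=20: queue=[C,E] q_used=1 → run C
t=21: queue=[E] q_used=0 → run E
t=22: queue=[E] q_used=1 → run E
t=23: queue=[E] q_used=0 → run E
t=24: (idle)
t=25: (idle)

completion order = G, D, C, E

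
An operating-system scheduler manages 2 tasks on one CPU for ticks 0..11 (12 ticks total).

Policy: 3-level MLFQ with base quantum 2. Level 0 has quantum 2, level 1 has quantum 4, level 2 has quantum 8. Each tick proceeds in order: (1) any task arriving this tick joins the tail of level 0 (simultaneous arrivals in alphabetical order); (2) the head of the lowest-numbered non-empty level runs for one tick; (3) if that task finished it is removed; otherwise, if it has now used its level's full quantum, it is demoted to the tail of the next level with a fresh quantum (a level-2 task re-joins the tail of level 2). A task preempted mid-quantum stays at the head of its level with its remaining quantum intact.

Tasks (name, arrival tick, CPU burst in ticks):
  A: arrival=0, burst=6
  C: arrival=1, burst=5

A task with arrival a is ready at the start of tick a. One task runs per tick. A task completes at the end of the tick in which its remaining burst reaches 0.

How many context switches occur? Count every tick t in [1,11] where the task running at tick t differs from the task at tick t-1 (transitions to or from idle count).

context switches = 4

t=0: L0/L1/L2 = A/-/- → run A
t=1: L0/L1/L2 = AC/-/- → run A
t=2: L0/L1/L2 = C/A/- → run C
t=3: L0/L1/L2 = C/A/- → run C
t=4: L0/L1/L2 = -/AC/- → run A
t=5: L0/L1/L2 = -/AC/- → run A
t=6: L0/L1/L2 = -/AC/- → run A
t=7: L0/L1/L2 = -/AC/- → run A
t=8: L0/L1/L2 = -/C/- → run C
t=9: L0/L1/L2 = -/C/- → run C
t=10: L0/L1/L2 = -/C/- → run C
t=11: (idle)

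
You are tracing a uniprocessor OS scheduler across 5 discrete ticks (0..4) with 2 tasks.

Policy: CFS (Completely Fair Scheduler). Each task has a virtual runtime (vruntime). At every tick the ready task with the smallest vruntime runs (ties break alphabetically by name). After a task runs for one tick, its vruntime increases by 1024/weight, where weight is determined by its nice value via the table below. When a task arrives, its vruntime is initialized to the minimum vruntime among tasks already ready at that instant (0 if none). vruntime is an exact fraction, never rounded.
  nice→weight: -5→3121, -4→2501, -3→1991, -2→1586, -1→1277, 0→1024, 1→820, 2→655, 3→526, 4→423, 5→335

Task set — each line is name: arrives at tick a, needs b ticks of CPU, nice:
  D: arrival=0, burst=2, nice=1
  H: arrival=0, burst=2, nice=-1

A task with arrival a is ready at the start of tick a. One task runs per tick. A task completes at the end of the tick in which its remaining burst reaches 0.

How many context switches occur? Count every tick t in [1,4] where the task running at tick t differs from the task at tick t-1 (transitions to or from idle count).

context switches = 3

t=0: vr[D=0 H=0] → run D
t=1: vr[D=256/205 H=0] → run H
t=2: vr[D=256/205 H=1024/1277] → run H
t=3: vr[D=256/205] → run D
t=4: (idle)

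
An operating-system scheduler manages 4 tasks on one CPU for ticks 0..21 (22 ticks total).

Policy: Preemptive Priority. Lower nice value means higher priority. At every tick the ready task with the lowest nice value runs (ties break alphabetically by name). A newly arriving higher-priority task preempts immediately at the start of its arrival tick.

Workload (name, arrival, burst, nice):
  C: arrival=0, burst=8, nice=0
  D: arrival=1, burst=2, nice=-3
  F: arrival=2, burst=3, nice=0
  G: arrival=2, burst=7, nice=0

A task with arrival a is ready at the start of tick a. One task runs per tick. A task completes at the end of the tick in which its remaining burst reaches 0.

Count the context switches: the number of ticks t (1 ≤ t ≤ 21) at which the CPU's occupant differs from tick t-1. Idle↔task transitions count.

context switches = 5

t=0: ready={C} → run C
t=1: ready={C,D} → run D
t=2: ready={C,D,F,G} → run D
t=3: ready={C,F,G} → run C
t=4: ready={C,F,G} → run C
t=5: ready={C,F,G} → run C
t=6: ready={C,F,G} → run C
t=7: ready={C,F,G} → run C
t=8: ready={C,F,G} → run C
t=9: ready={C,F,G} → run C
t=10: ready={F,G} → run F
t=11: ready={F,G} → run F
t=12: ready={F,G} → run F
t=13: ready={G} → run G
t=14: ready={G} → run G
t=15: ready={G} → run G
t=16: ready={G} → run G
t=17: ready={G} → run G
t=18: ready={G} → run G
t=19: ready={G} → run G
t=20: (idle)
t=21: (idle)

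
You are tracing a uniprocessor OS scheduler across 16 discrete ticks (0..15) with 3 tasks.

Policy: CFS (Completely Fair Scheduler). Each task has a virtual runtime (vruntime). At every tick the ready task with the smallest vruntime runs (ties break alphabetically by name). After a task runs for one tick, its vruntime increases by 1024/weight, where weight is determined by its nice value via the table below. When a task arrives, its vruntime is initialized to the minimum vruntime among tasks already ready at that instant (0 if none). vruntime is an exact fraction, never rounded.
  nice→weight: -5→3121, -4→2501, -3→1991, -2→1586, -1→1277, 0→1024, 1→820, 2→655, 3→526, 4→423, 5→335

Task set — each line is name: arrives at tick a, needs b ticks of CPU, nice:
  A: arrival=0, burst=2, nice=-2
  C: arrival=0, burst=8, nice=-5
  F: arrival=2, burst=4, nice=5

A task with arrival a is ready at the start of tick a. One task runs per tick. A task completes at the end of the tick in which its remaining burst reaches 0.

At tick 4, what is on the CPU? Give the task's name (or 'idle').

running at tick 4 = A

t=0: vr[A=0 C=0] → run A
t=1: vr[A=512/793 C=0] → run C
t=2: vr[A=512/793 C=1024/3121 F=1024/3121] → run C
t=3: vr[A=512/793 C=2048/3121 F=1024/3121] → run F
t=4: vr[A=512/793 C=2048/3121 F=3538944/1045535] → run A
t=5: vr[C=2048/3121 F=3538944/1045535] → run C
t=6: vr[C=3072/3121 F=3538944/1045535] → run C
t=7: vr[C=4096/3121 F=3538944/1045535] → run C
t=8: vr[C=5120/3121 F=3538944/1045535] → run C
t=9: vr[C=6144/3121 F=3538944/1045535] → run C
t=10: vr[C=7168/3121 F=3538944/1045535] → run C
t=11: vr[F=3538944/1045535] → run F
t=12: vr[F=6734848/1045535] → run F
t=13: vr[F=9930752/1045535] → run F
t=14: (idle)
t=15: (idle)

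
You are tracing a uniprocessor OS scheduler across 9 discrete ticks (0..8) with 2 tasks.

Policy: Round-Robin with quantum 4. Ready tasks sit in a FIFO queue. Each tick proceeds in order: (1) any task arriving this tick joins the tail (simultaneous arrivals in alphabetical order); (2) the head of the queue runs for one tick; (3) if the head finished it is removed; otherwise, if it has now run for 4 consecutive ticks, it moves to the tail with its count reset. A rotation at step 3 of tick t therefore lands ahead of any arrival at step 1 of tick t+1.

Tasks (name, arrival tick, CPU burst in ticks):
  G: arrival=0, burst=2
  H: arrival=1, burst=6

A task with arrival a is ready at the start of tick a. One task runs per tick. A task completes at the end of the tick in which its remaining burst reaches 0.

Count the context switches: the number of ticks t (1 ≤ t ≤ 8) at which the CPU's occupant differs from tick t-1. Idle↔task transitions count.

t=0: queue=[G] q_used=0 → run G
t=1: queue=[G,H] q_used=1 → run G
t=2: queue=[H] q_used=0 → run H
t=3: queue=[H] q_used=1 → run H
t=4: queue=[H] q_used=2 → run H
t=5: queue=[H] q_used=3 → run H
t=6: queue=[H] q_used=0 → run H
t=7: queue=[H] q_used=1 → run H
t=8: (idle)

context switches = 2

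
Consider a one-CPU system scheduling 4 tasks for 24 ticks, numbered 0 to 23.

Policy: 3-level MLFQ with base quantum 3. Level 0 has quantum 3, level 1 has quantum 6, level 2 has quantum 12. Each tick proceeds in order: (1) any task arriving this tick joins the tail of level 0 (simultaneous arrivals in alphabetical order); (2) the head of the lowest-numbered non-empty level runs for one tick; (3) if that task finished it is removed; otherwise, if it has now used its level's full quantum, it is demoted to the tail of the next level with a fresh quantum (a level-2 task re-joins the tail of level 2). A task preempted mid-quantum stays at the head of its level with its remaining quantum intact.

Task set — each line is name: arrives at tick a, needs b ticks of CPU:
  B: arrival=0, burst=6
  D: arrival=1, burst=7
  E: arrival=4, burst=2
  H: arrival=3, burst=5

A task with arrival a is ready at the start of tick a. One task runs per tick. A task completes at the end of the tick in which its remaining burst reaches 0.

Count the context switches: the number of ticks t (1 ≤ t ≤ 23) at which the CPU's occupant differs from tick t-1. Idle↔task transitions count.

t=0: L0/L1/L2 = B/-/- → run B
t=1: L0/L1/L2 = BD/-/- → run B
t=2: L0/L1/L2 = BD/-/- → run B
t=3: L0/L1/L2 = DH/B/- → run D
t=4: L0/L1/L2 = DHE/B/- → run D
t=5: L0/L1/L2 = DHE/B/- → run D
t=6: L0/L1/L2 = HE/BD/- → run H
t=7: L0/L1/L2 = HE/BD/- → run H
t=8: L0/L1/L2 = HE/BD/- → run H
t=9: L0/L1/L2 = E/BDH/- → run E
t=10: L0/L1/L2 = E/BDH/- → run E
t=11: L0/L1/L2 = -/BDH/- → run B
t=12: L0/L1/L2 = -/BDH/- → run B
t=13: L0/L1/L2 = -/BDH/- → run B
t=14: L0/L1/L2 = -/DH/- → run D
t=15: L0/L1/L2 = -/DH/- → run D
t=16: L0/L1/L2 = -/DH/- → run D
t=17: L0/L1/L2 = -/DH/- → run D
t=18: L0/L1/L2 = -/H/- → run H
t=19: L0/L1/L2 = -/H/- → run H
t=20: (idle)
t=21: (idle)
t=22: (idle)
t=23: (idle)

context switches = 7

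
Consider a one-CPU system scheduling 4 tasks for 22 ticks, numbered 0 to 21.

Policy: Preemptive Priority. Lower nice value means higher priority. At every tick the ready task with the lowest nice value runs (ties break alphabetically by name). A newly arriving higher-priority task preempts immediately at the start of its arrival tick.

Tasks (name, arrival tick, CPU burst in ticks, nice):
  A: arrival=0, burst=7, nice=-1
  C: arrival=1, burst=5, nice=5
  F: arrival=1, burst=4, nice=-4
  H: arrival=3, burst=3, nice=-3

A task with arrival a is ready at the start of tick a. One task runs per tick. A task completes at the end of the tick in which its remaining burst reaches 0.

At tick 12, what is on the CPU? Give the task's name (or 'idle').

running at tick 12 = A

t=0: ready={A} → run A
t=1: ready={A,C,F} → run F
t=2: ready={A,C,F} → run F
t=3: ready={A,C,F,H} → run F
t=4: ready={A,C,F,H} → run F
t=5: ready={A,C,H} → run H
t=6: ready={A,C,H} → run H
t=7: ready={A,C,H} → run H
t=8: ready={A,C} → run A
t=9: ready={A,C} → run A
t=10: ready={A,C} → run A
t=11: ready={A,C} → run A
t=12: ready={A,C} → run A
t=13: ready={A,C} → run A
t=14: ready={C} → run C
t=15: ready={C} → run C
t=16: ready={C} → run C
t=17: ready={C} → run C
t=18: ready={C} → run C
t=19: (idle)
t=20: (idle)
t=21: (idle)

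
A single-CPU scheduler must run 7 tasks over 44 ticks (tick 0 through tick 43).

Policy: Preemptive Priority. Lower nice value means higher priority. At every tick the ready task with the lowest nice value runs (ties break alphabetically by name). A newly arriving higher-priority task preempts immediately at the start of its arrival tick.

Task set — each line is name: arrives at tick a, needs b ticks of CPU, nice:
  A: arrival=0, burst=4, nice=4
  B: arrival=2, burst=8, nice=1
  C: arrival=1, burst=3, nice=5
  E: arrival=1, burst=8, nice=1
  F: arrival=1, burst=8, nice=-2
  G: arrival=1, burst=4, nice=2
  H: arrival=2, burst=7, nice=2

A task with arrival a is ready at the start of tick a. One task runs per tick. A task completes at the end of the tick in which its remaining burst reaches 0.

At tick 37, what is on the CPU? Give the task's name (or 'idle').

running at tick 37 = A

t=0: ready={A} → run A
t=1: ready={A,C,E,F,G} → run F
t=2: ready={A,B,C,E,F,G,H} → run F
t=3: ready={A,B,C,E,F,G,H} → run F
t=4: ready={A,B,C,E,F,G,H} → run F
t=5: ready={A,B,C,E,F,G,H} → run F
t=6: ready={A,B,C,E,F,G,H} → run F
t=7: ready={A,B,C,E,F,G,H} → run F
t=8: ready={A,B,C,E,F,G,H} → run F
t=9: ready={A,B,C,E,G,H} → run B
t=10: ready={A,B,C,E,G,H} → run B
t=11: ready={A,B,C,E,G,H} → run B
t=12: ready={A,B,C,E,G,H} → run B
t=13: ready={A,B,C,E,G,H} → run B
t=14: ready={A,B,C,E,G,H} → run B
t=15: ready={A,B,C,E,G,H} → run B
t=16: ready={A,B,C,E,G,H} → run B
t=17: ready={A,C,E,G,H} → run E
t=18: ready={A,C,E,G,H} → run E
t=19: ready={A,C,E,G,H} → run E
t=20: ready={A,C,E,G,H} → run E
t=21: ready={A,C,E,G,H} → run E
t=22: ready={A,C,E,G,H} → run E
t=23: ready={A,C,E,G,H} → run E
t=24: ready={A,C,E,G,H} → run E
t=25: ready={A,C,G,H} → run G
t=26: ready={A,C,G,H} → run G
t=27: ready={A,C,G,H} → run G
t=28: ready={A,C,G,H} → run G
t=29: ready={A,C,H} → run H
t=30: ready={A,C,H} → run H
t=31: ready={A,C,H} → run H
t=32: ready={A,C,H} → run H
t=33: ready={A,C,H} → run H
t=34: ready={A,C,H} → run H
t=35: ready={A,C,H} → run H
t=36: ready={A,C} → run A
t=37: ready={A,C} → run A
t=38: ready={A,C} → run A
t=39: ready={C} → run C
t=40: ready={C} → run C
t=41: ready={C} → run C
t=42: (idle)
t=43: (idle)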